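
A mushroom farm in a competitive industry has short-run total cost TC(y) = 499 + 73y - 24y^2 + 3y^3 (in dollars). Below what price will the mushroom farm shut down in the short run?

$25 per unit

Short-run supply begins at min AVC. From VC = 73y - 24y^2 + 3y^3, AVC = 73 - 24y + 3y^2.
dAVC/dy = -24 + 6y = 0 gives y = 4. min AVC = 73 - 24·4 + 3·4^2 = 25.
So the shutdown price is $25.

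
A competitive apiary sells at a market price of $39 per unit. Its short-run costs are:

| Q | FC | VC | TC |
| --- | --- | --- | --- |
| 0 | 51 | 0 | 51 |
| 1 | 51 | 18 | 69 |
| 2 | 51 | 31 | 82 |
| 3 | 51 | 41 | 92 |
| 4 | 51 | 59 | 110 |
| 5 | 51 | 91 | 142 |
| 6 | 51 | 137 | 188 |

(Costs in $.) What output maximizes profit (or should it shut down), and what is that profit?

Q = 5; profit = $53

Compute π = P·Q − TC at each output: Q=0: -51; Q=1: -30; Q=2: -4; Q=3: 25; Q=4: 46; Q=5: 53; Q=6: 46.
Profit is maximized at Q = 5. AVC there is 91/5 = $18.20 ≤ P, so producing beats shutting down (which would give -$51).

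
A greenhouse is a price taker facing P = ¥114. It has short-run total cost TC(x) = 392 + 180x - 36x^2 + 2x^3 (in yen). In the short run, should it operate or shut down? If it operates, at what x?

Variable cost is VC = 180x - 36x^2 + 2x^3, so AVC = VC/x = 180 - 36x + 2x^2 and MC = dTC/dx = 180 - 72x + 6x^2.
AVC is minimized where dAVC/dx = -36 + 4x = 0, at x = 9; min AVC = 180 - 36·9 + 2·9^2 = ¥18.
P = ¥114 exceeds min AVC = ¥18, so the firm stays open.
P = MC gives 66 - 72x + 6x^2 = 0, with roots 1 and 11. Take the larger (rising MC): x* = 11.
Check: AVC at x = 11 is ¥26 ≤ P, so revenue covers variable cost.
Profit = P·x − TC = 114·11 − 678 = ¥576.

Produce at x = 11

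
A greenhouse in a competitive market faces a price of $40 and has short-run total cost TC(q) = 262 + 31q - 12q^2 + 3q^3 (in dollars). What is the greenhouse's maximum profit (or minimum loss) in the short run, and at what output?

AVC = 31 - 12q + 3q^2 has its minimum $19 at q = 2; price $40 clears that bar, so the firm operates.
With MC = 31 - 24q + 9q^2, P = MC on the upward-sloping part at q* = 3.
TR = 40·3 = 120. TC = 262 + 66 = 328. Profit = 120 − 328 = -$208.
That loss of $208 beats the $262 the firm would lose by shutting down; producing recovers $54 of fixed cost.

Profit = -$208 at q = 3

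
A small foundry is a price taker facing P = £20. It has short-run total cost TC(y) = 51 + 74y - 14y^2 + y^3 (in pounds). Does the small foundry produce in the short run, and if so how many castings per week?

Strip out fixed cost: VC = 74y - 14y^2 + y^3. Then AVC = 74 - 14y + y^2 and MC = 74 - 28y + 3y^2.
AVC is minimized where dAVC/dy = -14 + 2y = 0, at y = 7; min AVC = 74 - 14·7 + 7^2 = £25.
Since P = £20 < min AVC = £25, price fails to cover variable cost at any output.
Best response: produce nothing and absorb the £51 fixed cost.

Shut down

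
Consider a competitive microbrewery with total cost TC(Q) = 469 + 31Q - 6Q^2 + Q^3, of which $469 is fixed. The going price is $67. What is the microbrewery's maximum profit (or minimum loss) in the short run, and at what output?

AVC = 31 - 6Q + Q^2 has its minimum $22 at Q = 3; price $67 clears that bar, so the firm operates.
MC = 31 - 12Q + 3Q^2. Setting P = MC and taking the root on the rising branch gives Q* = 6.
TR = 67·6 = 402. TC = 469 + 186 = 655. Profit = 402 − 655 = -$253.
Shutting down would mean losing the fixed cost of $469, so operating at a loss of $253 is better by $216.

Profit = -$253 at Q = 6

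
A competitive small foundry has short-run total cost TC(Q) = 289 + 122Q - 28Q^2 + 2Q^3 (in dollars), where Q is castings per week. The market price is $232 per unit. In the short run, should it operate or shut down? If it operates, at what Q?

Produce at Q = 11

From TC, MC = TC'(Q) = 122 - 56Q + 6Q^2 and AVC = VC/Q = 122 - 28Q + 2Q^2.
AVC hits its minimum where MC = AVC, at Q = 7, giving min AVC = 122 - 28·7 + 2·7^2 = $24.
P = $232 exceeds min AVC = $24, so the firm stays open.
P = MC gives -110 - 56Q + 6Q^2 = 0, with roots -5/3 and 11. Take the larger (rising MC): Q* = 11.
Check: AVC at Q = 11 is $56 ≤ P, so revenue covers variable cost.
Profit = P·Q − TC = 232·11 − 905 = $1647.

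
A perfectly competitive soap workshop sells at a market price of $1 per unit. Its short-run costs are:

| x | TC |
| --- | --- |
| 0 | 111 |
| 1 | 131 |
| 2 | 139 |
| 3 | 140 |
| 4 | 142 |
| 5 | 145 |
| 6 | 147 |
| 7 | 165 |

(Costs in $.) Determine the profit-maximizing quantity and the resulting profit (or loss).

Compute π = P·x − TC at each output: x=0: -111; x=1: -130; x=2: -137; x=3: -137; x=4: -138; x=5: -140; x=6: -141; x=7: -158.
Profit is highest at x = 0. Equivalently, the lowest AVC in the table is 36/6 ≈ $6 at x = 6, and P = $1 falls below it — price never covers variable cost, so the firm shuts down and loses only its fixed cost.

x = 0 (shut down); profit = -$111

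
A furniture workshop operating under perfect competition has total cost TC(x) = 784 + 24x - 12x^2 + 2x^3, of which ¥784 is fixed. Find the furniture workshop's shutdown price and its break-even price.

AVC = 24 - 12x + 2x^2; minimized at x = 3, giving min AVC = ¥6. That is the shutdown price.
ATC = 784/x + 24 - 12x + 2x^2. Setting dATC/dx = −784/x^2 − 12 + 4x = 0 gives x = 7 (since 4·7^3 − 12·7^2 = 784).
min ATC = 784/7 + 24 − 12·7 + 2·7^2 = ¥150. That is the break-even price.
Between these two prices the firm operates at a loss; above ¥150 it earns a profit.

Shutdown price = ¥6; break-even price = ¥150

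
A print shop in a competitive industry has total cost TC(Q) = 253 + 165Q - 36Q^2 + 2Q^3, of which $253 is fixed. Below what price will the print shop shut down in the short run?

Short-run supply begins at min AVC. From VC = 165Q - 36Q^2 + 2Q^3, AVC = 165 - 36Q + 2Q^2.
At the minimum of AVC, MC = AVC. MC = 165 - 72Q + 6Q^2; setting MC = AVC gives 4Q^2 - 36Q = 0, so Q = 9. min AVC = 3.
So the shutdown price is $3.

$3 per unit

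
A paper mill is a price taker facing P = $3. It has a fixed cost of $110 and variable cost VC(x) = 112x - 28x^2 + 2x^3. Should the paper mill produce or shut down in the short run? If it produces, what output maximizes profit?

Shut down

From TC, MC = TC'(x) = 112 - 56x + 6x^2 and AVC = VC/x = 112 - 28x + 2x^2.
AVC hits its minimum where MC = AVC, at x = 7, giving min AVC = 112 - 28·7 + 2·7^2 = $14.
Since P = $3 < min AVC = $14, price fails to cover variable cost at any output.
Shutting down limits the loss to fixed cost, $110.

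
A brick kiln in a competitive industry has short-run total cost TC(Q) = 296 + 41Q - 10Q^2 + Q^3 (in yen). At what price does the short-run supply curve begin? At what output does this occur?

¥16 per unit, at Q = 5

Short-run supply begins at min AVC. From VC = 41Q - 10Q^2 + Q^3, AVC = 41 - 10Q + Q^2.
dAVC/dQ = -10 + 2Q = 0 gives Q = 5. min AVC = 41 - 10·5 + 5^2 = 16.
The firm shuts down for any P below ¥16.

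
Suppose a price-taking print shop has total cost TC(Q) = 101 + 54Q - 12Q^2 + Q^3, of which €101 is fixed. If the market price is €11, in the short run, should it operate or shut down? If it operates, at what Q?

From TC, MC = TC'(Q) = 54 - 24Q + 3Q^2 and AVC = VC/Q = 54 - 12Q + Q^2.
The AVC parabola has its vertex at Q = 12/2 = 6, where AVC = 54 - 12·6 + 6^2 = €18.
P = €11 lies below min AVC = €18; no output level covers variable cost.
Best response: produce nothing and absorb the €101 fixed cost.

Shut down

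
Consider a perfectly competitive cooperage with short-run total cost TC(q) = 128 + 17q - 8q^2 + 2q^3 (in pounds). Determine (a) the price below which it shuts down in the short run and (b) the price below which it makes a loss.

Shutdown price = min AVC. AVC = 17 - 8q + 2q^2, with vertex at q = 2 and minimum £9.
ATC = 128/q + 17 - 8q + 2q^2. Setting dATC/dq = −128/q^2 − 8 + 4q = 0 gives q = 4 (since 4·4^3 − 8·4^2 = 128).
min ATC = 128/4 + 17 − 8·4 + 2·4^2 = £49. That is the break-even price.
For £9 ≤ P < £49 the firm produces at a loss; below £9 it shuts down.

Shutdown price = £9; break-even price = £49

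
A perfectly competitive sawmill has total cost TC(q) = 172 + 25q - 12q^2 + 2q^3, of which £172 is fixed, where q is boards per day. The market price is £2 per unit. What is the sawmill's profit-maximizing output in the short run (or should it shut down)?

Variable cost is VC = 25q - 12q^2 + 2q^3, so AVC = VC/q = 25 - 12q + 2q^2 and MC = dTC/dq = 25 - 24q + 6q^2.
The AVC parabola has its vertex at q = 12/4 = 3, where AVC = 25 - 12·3 + 2·3^2 = £7.
Since P = £2 < min AVC = £7, price fails to cover variable cost at any output.
Shutting down limits the loss to fixed cost, £172.

Shut down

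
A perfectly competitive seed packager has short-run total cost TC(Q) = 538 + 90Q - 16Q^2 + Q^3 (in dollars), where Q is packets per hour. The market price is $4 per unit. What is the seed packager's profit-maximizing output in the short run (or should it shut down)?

Strip out fixed cost: VC = 90Q - 16Q^2 + Q^3. Then AVC = 90 - 16Q + Q^2 and MC = 90 - 32Q + 3Q^2.
The AVC parabola has its vertex at Q = 16/2 = 8, where AVC = 90 - 16·8 + 8^2 = $26.
Since P = $4 < min AVC = $26, price fails to cover variable cost at any output.
The firm minimizes its loss by shutting down and losing only its fixed cost of $538.

Shut down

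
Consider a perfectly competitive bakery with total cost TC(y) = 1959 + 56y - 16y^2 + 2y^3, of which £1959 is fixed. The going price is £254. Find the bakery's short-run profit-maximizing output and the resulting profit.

AVC = 56 - 16y + 2y^2 has its minimum £24 at y = 4; price £254 clears that bar, so the firm operates.
MC = 56 - 32y + 6y^2. Setting P = MC and taking the root on the rising branch gives y* = 9.
TR = 254·9 = 2286. TC = 1959 + 666 = 2625. Profit = 2286 − 2625 = -£339.
Shutting down would mean losing the fixed cost of £1959, so operating at a loss of £339 is better by £1620.

Profit = -£339 at y = 9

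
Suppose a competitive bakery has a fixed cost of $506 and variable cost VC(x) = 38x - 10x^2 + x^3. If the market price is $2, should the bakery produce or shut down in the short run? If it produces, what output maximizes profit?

From TC, MC = TC'(x) = 38 - 20x + 3x^2 and AVC = VC/x = 38 - 10x + x^2.
AVC is minimized where dAVC/dx = -10 + 2x = 0, at x = 5; min AVC = 38 - 10·5 + 5^2 = $13.
Since P = $2 < min AVC = $13, price fails to cover variable cost at any output.
Shutting down limits the loss to fixed cost, $506.

Shut down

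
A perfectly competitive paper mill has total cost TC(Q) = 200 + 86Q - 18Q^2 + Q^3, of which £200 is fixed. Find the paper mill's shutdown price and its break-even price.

AVC = 86 - 18Q + Q^2; minimized at Q = 9, giving min AVC = £5. That is the shutdown price.
ATC = 200/Q + 86 - 18Q + Q^2. Setting dATC/dQ = −200/Q^2 − 18 + 2Q = 0 gives Q = 10 (since 2·10^3 − 18·10^2 = 200).
min ATC = 200/10 + 86 − 18·10 + 10^2 = £26. That is the break-even price.
Between these two prices the firm operates at a loss; above £26 it earns a profit.

Shutdown price = £5; break-even price = £26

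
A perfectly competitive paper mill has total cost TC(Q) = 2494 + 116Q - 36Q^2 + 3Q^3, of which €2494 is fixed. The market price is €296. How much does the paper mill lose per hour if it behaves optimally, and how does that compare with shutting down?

AVC = 116 - 36Q + 3Q^2; min AVC = €8 at Q = 6. Since P = €296 ≥ min AVC, the firm produces.
MC = 116 - 72Q + 9Q^2. Setting P = MC and taking the root on the rising branch gives Q* = 10.
TR = 296·10 = 2960. TC = 2494 + 560 = 3054. Profit = 2960 − 3054 = -€94.
Shutting down would mean losing the fixed cost of €2494, so operating at a loss of €94 is better by €2400.

Profit = -€94 at Q = 10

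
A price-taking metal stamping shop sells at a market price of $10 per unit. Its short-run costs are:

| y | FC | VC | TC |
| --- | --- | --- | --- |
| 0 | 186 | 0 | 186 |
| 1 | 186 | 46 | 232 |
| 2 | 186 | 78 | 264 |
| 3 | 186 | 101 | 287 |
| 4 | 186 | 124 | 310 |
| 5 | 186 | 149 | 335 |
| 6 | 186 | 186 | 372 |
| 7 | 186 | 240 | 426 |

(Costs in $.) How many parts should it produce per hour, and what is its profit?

Profit at each row (π = 10y − TC): y=0: -186; y=1: -222; y=2: -244; y=3: -257; y=4: -270; y=5: -285; y=6: -312; y=7: -356.
Profit is highest at y = 0. Equivalently, the lowest AVC in the table is 149/5 ≈ $29.80 at y = 5, and P = $10 falls below it — price never covers variable cost, so the firm shuts down and loses only its fixed cost.

y = 0 (shut down); profit = -$186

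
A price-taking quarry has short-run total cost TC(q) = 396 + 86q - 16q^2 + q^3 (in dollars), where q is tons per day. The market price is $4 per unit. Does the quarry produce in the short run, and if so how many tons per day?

Strip out fixed cost: VC = 86q - 16q^2 + q^3. Then AVC = 86 - 16q + q^2 and MC = 86 - 32q + 3q^2.
The AVC parabola has its vertex at q = 16/2 = 8, where AVC = 86 - 16·8 + 8^2 = $22.
P = $4 lies below min AVC = $22; no output level covers variable cost.
Best response: produce nothing and absorb the $396 fixed cost.

Shut down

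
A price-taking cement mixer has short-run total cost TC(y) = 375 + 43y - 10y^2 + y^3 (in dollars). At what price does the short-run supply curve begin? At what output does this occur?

Short-run supply begins at min AVC. From VC = 43y - 10y^2 + y^3, AVC = 43 - 10y + y^2.
At the minimum of AVC, MC = AVC. MC = 43 - 20y + 3y^2; setting MC = AVC gives 2y^2 - 10y = 0, so y = 5. min AVC = 18.
For P < $18 the firm produces nothing.

$18 per unit, at y = 5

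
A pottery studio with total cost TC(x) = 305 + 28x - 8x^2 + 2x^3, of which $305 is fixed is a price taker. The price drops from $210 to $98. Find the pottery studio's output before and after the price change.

MC = 28 - 16x + 6x^2; the shutdown threshold is min AVC = $20 (at x = 2).
With P = $210 above the shutdown price, P = MC gives x = 7.
At P = $98 ≥ min AVC, set P = MC: x = 5. The firm stays open but cuts output.

Output falls from 7 to 5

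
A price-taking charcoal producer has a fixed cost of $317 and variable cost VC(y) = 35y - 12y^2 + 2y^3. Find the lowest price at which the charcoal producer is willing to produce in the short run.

The shutdown price is the minimum of AVC. VC = 35y - 12y^2 + 2y^3, so AVC = 35 - 12y + 2y^2.
dAVC/dy = -12 + 4y = 0 gives y = 3. min AVC = 35 - 12·3 + 2·3^2 = 17.
The firm shuts down for any P below $17.

$17 per unit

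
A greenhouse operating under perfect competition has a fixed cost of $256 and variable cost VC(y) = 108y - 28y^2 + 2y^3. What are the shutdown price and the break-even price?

AVC = 108 - 28y + 2y^2; minimized at y = 7, giving min AVC = $10. That is the shutdown price.
ATC = 256/y + 108 - 28y + 2y^2. Setting dATC/dy = −256/y^2 − 28 + 4y = 0 gives y = 8 (since 4·8^3 − 28·8^2 = 256).
min ATC = 256/8 + 108 − 28·8 + 2·8^2 = $44. That is the break-even price.
For $10 ≤ P < $44 the firm produces at a loss; below $10 it shuts down.

Shutdown price = $10; break-even price = $44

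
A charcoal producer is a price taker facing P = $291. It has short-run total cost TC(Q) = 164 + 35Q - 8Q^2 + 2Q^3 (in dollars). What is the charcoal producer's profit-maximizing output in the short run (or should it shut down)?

Produce at Q = 8

Strip out fixed cost: VC = 35Q - 8Q^2 + 2Q^3. Then AVC = 35 - 8Q + 2Q^2 and MC = 35 - 16Q + 6Q^2.
AVC is minimized where dAVC/dQ = -8 + 4Q = 0, at Q = 2; min AVC = 35 - 8·2 + 2·2^2 = $27.
Because $291 ≥ $27, revenue can cover variable cost; the firm operates.
Solving P = MC: -256 - 16Q + 6Q^2 = 0 ⇒ Q = -16/3 or 8. On the upward-sloping branch, Q* = 8.
Check: AVC at Q = 8 is $99 ≤ P, so revenue covers variable cost.
Profit = P·Q − TC = 291·8 − 956 = $1372.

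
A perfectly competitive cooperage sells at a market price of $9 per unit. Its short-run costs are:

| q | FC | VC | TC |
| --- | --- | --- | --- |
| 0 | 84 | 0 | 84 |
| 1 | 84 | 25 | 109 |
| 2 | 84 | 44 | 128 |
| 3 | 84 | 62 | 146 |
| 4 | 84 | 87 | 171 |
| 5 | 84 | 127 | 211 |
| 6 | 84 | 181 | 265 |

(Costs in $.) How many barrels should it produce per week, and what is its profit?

q = 0 (shut down); profit = -$84

Tabulate TR − TC: q=0: -84; q=1: -100; q=2: -110; q=3: -119; q=4: -135; q=5: -166; q=6: -211.
Profit is highest at q = 0. Equivalently, the lowest AVC in the table is 62/3 ≈ $20.67 at q = 3, and P = $9 falls below it — price never covers variable cost, so the firm shuts down and loses only its fixed cost.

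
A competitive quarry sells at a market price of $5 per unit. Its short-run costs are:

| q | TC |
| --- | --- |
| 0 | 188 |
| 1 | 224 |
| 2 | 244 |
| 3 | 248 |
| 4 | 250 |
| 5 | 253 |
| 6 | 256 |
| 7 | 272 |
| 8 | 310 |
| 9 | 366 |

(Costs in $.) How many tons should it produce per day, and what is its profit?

q = 0 (shut down); profit = -$188

Compute π = P·q − TC at each output: q=0: -188; q=1: -219; q=2: -234; q=3: -233; q=4: -230; q=5: -228; q=6: -226; q=7: -237; q=8: -270; q=9: -321.
Profit is highest at q = 0. Equivalently, the lowest AVC in the table is 68/6 ≈ $11.33 at q = 6, and P = $5 falls below it — price never covers variable cost, so the firm shuts down and loses only its fixed cost.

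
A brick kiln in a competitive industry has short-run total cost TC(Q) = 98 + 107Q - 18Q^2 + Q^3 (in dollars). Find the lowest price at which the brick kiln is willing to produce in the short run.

Short-run supply begins at min AVC. From VC = 107Q - 18Q^2 + Q^3, AVC = 107 - 18Q + Q^2.
dAVC/dQ = -18 + 2Q = 0 gives Q = 9. min AVC = 107 - 18·9 + 9^2 = 26.
For P < $26 the firm produces nothing.

$26 per unit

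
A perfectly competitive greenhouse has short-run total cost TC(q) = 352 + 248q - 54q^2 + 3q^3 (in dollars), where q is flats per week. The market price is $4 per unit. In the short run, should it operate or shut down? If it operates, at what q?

Strip out fixed cost: VC = 248q - 54q^2 + 3q^3. Then AVC = 248 - 54q + 3q^2 and MC = 248 - 108q + 9q^2.
AVC is minimized where dAVC/dq = -54 + 6q = 0, at q = 9; min AVC = 248 - 54·9 + 3·9^2 = $5.
With P < min AVC ($4 < $5), every unit sold adds to the loss.
Shutting down limits the loss to fixed cost, $352.

Shut down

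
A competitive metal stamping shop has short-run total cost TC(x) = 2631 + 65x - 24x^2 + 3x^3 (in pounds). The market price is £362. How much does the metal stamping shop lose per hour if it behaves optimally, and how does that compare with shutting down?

Profit = -£201 at x = 9

AVC = 65 - 24x + 3x^2; min AVC = £17 at x = 4. Since P = £362 ≥ min AVC, the firm produces.
MC = 65 - 48x + 9x^2. Setting P = MC and taking the root on the rising branch gives x* = 9.
TR = 362·9 = 3258. TC = 2631 + 828 = 3459. Profit = 3258 − 3459 = -£201.
Shutting down would mean losing the fixed cost of £2631, so operating at a loss of £201 is better by £2430.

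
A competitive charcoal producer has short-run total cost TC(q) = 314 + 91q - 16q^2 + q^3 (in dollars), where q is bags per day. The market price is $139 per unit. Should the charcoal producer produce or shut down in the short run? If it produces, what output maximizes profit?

Produce at q = 12

From TC, MC = TC'(q) = 91 - 32q + 3q^2 and AVC = VC/q = 91 - 16q + q^2.
AVC is minimized where dAVC/dq = -16 + 2q = 0, at q = 8; min AVC = 91 - 16·8 + 8^2 = $27.
Because $139 ≥ $27, revenue can cover variable cost; the firm operates.
Set P = MC: 139 = 91 - 32q + 3q^2 → -48 - 32q + 3q^2 = 0. The roots are q = -4/3 and q = 12; the profit-maximizing output is on the rising part of MC, so q* = 12.
Check: AVC at q = 12 is $43 ≤ P, so revenue covers variable cost.
Profit = P·q − TC = 139·12 − 830 = $838.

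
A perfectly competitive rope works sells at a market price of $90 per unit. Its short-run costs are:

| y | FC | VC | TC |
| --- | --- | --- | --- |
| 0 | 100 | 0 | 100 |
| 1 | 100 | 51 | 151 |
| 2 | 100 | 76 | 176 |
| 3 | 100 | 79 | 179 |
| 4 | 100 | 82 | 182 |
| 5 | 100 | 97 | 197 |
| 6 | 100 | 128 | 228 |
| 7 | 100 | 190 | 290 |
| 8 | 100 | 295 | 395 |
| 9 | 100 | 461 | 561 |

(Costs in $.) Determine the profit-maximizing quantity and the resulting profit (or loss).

Profit at each row (π = 90y − TC): y=0: -100; y=1: -61; y=2: 4; y=3: 91; y=4: 178; y=5: 253; y=6: 312; y=7: 340; y=8: 325; y=9: 249.
Profit is maximized at y = 7. AVC there is 190/7 = $27.14 ≤ P, so producing beats shutting down (which would give -$100).

y = 7; profit = $340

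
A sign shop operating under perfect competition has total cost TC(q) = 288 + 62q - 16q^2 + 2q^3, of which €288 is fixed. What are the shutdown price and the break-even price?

Shutdown price = €30; break-even price = €86

Shutdown price = min AVC. AVC = 62 - 16q + 2q^2, with vertex at q = 4 and minimum €30.
ATC = 288/q + 62 - 16q + 2q^2. Setting dATC/dq = −288/q^2 − 16 + 4q = 0 gives q = 6 (since 4·6^3 − 16·6^2 = 288).
min ATC = 288/6 + 62 − 16·6 + 2·6^2 = €86. That is the break-even price.
Between these two prices the firm operates at a loss; above €86 it earns a profit.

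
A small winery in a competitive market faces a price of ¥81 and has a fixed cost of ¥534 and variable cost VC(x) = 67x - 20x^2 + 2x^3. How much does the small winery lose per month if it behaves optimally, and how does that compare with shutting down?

Profit = -¥142 at x = 7

AVC = 67 - 20x + 2x^2; min AVC = ¥17 at x = 5. Since P = ¥81 ≥ min AVC, the firm produces.
With MC = 67 - 40x + 6x^2, P = MC on the upward-sloping part at x* = 7.
TR = 81·7 = 567. TC = 534 + 175 = 709. Profit = 567 − 709 = -¥142.
That loss of ¥142 beats the ¥534 the firm would lose by shutting down; producing recovers ¥392 of fixed cost.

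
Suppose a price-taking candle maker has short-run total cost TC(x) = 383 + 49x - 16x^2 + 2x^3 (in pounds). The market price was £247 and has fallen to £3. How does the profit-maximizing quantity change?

MC = 49 - 32x + 6x^2; the shutdown threshold is min AVC = £17 (at x = 4).
With P = £247 above the shutdown price, P = MC gives x = 9.
At P = £3 < min AVC = £17, price no longer covers variable cost at any output, so the firm shuts down: x = 0.

Output falls from 9 to 0 (the firm shuts down)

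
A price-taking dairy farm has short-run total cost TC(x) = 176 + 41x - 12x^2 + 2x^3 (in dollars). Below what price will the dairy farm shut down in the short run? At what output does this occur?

$23 per unit, at x = 3

The shutdown price is the minimum of AVC. VC = 41x - 12x^2 + 2x^3, so AVC = 41 - 12x + 2x^2.
At the minimum of AVC, MC = AVC. MC = 41 - 24x + 6x^2; setting MC = AVC gives 4x^2 - 12x = 0, so x = 3. min AVC = 23.
So the shutdown price is $23.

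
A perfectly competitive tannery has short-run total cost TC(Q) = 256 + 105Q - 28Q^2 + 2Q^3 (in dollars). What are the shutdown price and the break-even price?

Shutdown price = min AVC. AVC = 105 - 28Q + 2Q^2, with vertex at Q = 7 and minimum $7.
ATC = 256/Q + 105 - 28Q + 2Q^2. Setting dATC/dQ = −256/Q^2 − 28 + 4Q = 0 gives Q = 8 (since 4·8^3 − 28·8^2 = 256).
min ATC = 256/8 + 105 − 28·8 + 2·8^2 = $41. That is the break-even price.
Between these two prices the firm operates at a loss; above $41 it earns a profit.

Shutdown price = $7; break-even price = $41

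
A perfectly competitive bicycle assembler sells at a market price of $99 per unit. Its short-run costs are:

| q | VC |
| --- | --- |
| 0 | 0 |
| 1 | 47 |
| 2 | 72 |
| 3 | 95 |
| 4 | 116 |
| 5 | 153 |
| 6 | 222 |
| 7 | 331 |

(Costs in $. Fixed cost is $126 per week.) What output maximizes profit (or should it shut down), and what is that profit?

Tabulate TR − TC: q=0: -126; q=1: -74; q=2: 0; q=3: 76; q=4: 154; q=5: 216; q=6: 246; q=7: 236.
Profit is maximized at q = 6. AVC there is 222/6 = $37 ≤ P, so producing beats shutting down (which would give -$126).

q = 6; profit = $246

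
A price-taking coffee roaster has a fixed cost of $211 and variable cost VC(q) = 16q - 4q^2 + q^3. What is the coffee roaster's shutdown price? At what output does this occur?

$12 per unit, at q = 2

The shutdown price is the minimum of AVC. VC = 16q - 4q^2 + q^3, so AVC = 16 - 4q + q^2.
At the minimum of AVC, MC = AVC. MC = 16 - 8q + 3q^2; setting MC = AVC gives 2q^2 - 4q = 0, so q = 2. min AVC = 12.
The firm shuts down for any P below $12.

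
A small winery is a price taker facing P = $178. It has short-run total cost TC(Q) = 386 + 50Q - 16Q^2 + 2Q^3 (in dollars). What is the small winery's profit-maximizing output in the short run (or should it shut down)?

Variable cost is VC = 50Q - 16Q^2 + 2Q^3, so AVC = VC/Q = 50 - 16Q + 2Q^2 and MC = dTC/dQ = 50 - 32Q + 6Q^2.
AVC hits its minimum where MC = AVC, at Q = 4, giving min AVC = 50 - 16·4 + 2·4^2 = $18.
Since P = $178 ≥ min AVC = $18, price covers variable cost and the firm should produce.
Set P = MC: 178 = 50 - 32Q + 6Q^2 → -128 - 32Q + 6Q^2 = 0. The roots are Q = -8/3 and Q = 8; the profit-maximizing output is on the rising part of MC, so Q* = 8.
Check: AVC at Q = 8 is $50 ≤ P, so revenue covers variable cost.
Profit = P·Q − TC = 178·8 − 786 = $638.

Produce at Q = 8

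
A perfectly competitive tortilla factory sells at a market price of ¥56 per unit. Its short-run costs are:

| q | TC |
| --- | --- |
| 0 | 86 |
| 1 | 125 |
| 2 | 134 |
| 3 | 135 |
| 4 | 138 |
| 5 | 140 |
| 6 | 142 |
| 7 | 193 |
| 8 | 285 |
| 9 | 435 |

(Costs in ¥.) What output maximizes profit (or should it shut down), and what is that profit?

Profit at each row (π = 56q − TC): q=0: -86; q=1: -69; q=2: -22; q=3: 33; q=4: 86; q=5: 140; q=6: 194; q=7: 199; q=8: 163; q=9: 69.
Profit is maximized at q = 7. AVC there is 107/7 = ¥15.29 ≤ P, so producing beats shutting down (which would give -¥86).

q = 7; profit = ¥199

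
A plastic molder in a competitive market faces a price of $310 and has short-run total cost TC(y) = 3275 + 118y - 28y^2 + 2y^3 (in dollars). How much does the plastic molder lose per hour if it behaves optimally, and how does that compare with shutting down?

AVC = 118 - 28y + 2y^2 has its minimum $20 at y = 7; price $310 clears that bar, so the firm operates.
MC = 118 - 56y + 6y^2. Setting P = MC and taking the root on the rising branch gives y* = 12.
TR = 310·12 = 3720. TC = 3275 + 840 = 4115. Profit = 3720 − 4115 = -$395.
That loss of $395 beats the $3275 the firm would lose by shutting down; producing recovers $2880 of fixed cost.

Profit = -$395 at y = 12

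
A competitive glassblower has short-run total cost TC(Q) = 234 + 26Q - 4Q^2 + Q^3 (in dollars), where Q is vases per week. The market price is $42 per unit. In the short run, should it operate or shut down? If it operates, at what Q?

From TC, MC = TC'(Q) = 26 - 8Q + 3Q^2 and AVC = VC/Q = 26 - 4Q + Q^2.
AVC hits its minimum where MC = AVC, at Q = 2, giving min AVC = 26 - 4·2 + 2^2 = $22.
Since P = $42 ≥ min AVC = $22, price covers variable cost and the firm should produce.
Solving P = MC: -16 - 8Q + 3Q^2 = 0 ⇒ Q = -4/3 or 4. On the upward-sloping branch, Q* = 4.
Check: AVC at Q = 4 is $26 ≤ P, so revenue covers variable cost.
Profit = P·Q − TC = 42·4 − 338 = -$170, a loss, but smaller than the $234 fixed cost the firm would lose by shutting down.

Produce at Q = 4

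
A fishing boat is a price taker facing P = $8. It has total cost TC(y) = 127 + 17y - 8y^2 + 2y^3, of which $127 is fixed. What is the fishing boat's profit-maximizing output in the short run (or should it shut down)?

Shut down

Strip out fixed cost: VC = 17y - 8y^2 + 2y^3. Then AVC = 17 - 8y + 2y^2 and MC = 17 - 16y + 6y^2.
The AVC parabola has its vertex at y = 8/4 = 2, where AVC = 17 - 8·2 + 2·2^2 = $9.
Since P = $8 < min AVC = $9, price fails to cover variable cost at any output.
Shutting down limits the loss to fixed cost, $127.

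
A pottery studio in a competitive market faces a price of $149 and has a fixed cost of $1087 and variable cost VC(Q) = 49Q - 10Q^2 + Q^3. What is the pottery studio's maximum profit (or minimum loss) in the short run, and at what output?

AVC = 49 - 10Q + Q^2 has its minimum $24 at Q = 5; price $149 clears that bar, so the firm operates.
With MC = 49 - 20Q + 3Q^2, P = MC on the upward-sloping part at Q* = 10.
TR = 149·10 = 1490. TC = 1087 + 490 = 1577. Profit = 1490 − 1577 = -$87.
That loss of $87 beats the $1087 the firm would lose by shutting down; producing recovers $1000 of fixed cost.

Profit = -$87 at Q = 10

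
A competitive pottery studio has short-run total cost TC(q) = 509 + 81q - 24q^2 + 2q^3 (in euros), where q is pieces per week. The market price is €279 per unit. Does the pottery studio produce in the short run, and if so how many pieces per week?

Produce at q = 11

From TC, MC = TC'(q) = 81 - 48q + 6q^2 and AVC = VC/q = 81 - 24q + 2q^2.
AVC hits its minimum where MC = AVC, at q = 6, giving min AVC = 81 - 24·6 + 2·6^2 = €9.
Since P = €279 ≥ min AVC = €9, price covers variable cost and the firm should produce.
Solving P = MC: -198 - 48q + 6q^2 = 0 ⇒ q = -3 or 11. On the upward-sloping branch, q* = 11.
Check: AVC at q = 11 is €59 ≤ P, so revenue covers variable cost.
Profit = P·q − TC = 279·11 − 1158 = €1911.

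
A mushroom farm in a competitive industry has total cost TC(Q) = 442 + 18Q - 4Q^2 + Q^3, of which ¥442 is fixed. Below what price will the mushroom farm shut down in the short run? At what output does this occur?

The firm shuts down when price falls below the minimum of average variable cost. AVC = VC/Q = 18 - 4Q + Q^2.
dAVC/dQ = -4 + 2Q = 0 gives Q = 2. min AVC = 18 - 4·2 + 2^2 = 14.
So the shutdown price is ¥14.

¥14 per unit, at Q = 2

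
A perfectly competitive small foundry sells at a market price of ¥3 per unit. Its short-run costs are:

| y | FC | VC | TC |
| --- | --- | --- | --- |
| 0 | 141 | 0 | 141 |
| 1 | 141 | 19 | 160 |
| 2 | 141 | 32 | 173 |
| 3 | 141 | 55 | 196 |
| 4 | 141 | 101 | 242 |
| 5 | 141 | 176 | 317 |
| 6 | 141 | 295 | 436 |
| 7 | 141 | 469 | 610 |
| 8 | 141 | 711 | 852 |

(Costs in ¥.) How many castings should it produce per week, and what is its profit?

Tabulate TR − TC: y=0: -141; y=1: -157; y=2: -167; y=3: -187; y=4: -230; y=5: -302; y=6: -418; y=7: -589; y=8: -828.
Profit is highest at y = 0. Equivalently, the lowest AVC in the table is 32/2 ≈ ¥16 at y = 2, and P = ¥3 falls below it — price never covers variable cost, so the firm shuts down and loses only its fixed cost.

y = 0 (shut down); profit = -¥141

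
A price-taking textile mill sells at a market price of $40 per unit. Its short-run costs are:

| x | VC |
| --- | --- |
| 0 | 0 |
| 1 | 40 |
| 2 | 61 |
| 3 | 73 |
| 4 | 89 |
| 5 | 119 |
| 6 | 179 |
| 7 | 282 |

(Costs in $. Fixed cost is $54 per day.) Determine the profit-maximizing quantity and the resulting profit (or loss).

Compute π = P·x − TC at each output: x=0: -54; x=1: -54; x=2: -35; x=3: -7; x=4: 17; x=5: 27; x=6: 7; x=7: -56.
Profit is maximized at x = 5. AVC there is 119/5 = $23.80 ≤ P, so producing beats shutting down (which would give -$54).

x = 5; profit = $27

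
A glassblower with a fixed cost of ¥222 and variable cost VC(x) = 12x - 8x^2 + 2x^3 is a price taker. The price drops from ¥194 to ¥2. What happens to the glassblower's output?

MC = 12 - 16x + 6x^2; the shutdown threshold is min AVC = ¥4 (at x = 2).
With P = ¥194 above the shutdown price, P = MC gives x = 7.
At P = ¥2 < min AVC = ¥4, price no longer covers variable cost at any output, so the firm shuts down: x = 0.

Output falls from 7 to 0 (the firm shuts down)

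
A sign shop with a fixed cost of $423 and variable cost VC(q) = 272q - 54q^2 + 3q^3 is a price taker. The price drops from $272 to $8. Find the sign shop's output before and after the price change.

AVC = 272 - 54q + 3q^2, minimized at q = 9 where min AVC = $29. MC = 272 - 108q + 9q^2.
At P = $272 ≥ min AVC, set P = MC on the rising branch: q = 12.
At P = $8 < min AVC = $29, price no longer covers variable cost at any output, so the firm shuts down: q = 0.

Output falls from 12 to 0 (the firm shuts down)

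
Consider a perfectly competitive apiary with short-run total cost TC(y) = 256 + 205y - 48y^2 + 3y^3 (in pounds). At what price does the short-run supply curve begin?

The shutdown price is the minimum of AVC. VC = 205y - 48y^2 + 3y^3, so AVC = 205 - 48y + 3y^2.
dAVC/dy = -48 + 6y = 0 gives y = 8. min AVC = 205 - 48·8 + 3·8^2 = 13.
So the shutdown price is £13.

£13 per unit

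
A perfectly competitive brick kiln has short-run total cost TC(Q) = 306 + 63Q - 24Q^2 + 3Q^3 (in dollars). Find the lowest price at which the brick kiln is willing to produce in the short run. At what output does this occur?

The firm shuts down when price falls below the minimum of average variable cost. AVC = VC/Q = 63 - 24Q + 3Q^2.
dAVC/dQ = -24 + 6Q = 0 gives Q = 4. min AVC = 63 - 24·4 + 3·4^2 = 15.
The firm shuts down for any P below $15.

$15 per unit, at Q = 4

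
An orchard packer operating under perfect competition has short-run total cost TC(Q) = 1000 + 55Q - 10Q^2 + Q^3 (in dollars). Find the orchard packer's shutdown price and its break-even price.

Shutdown price = $30; break-even price = $155

AVC = 55 - 10Q + Q^2; minimized at Q = 5, giving min AVC = $30. That is the shutdown price.
ATC = 1000/Q + 55 - 10Q + Q^2. Setting dATC/dQ = −1000/Q^2 − 10 + 2Q = 0 gives Q = 10 (since 2·10^3 − 10·10^2 = 1000).
min ATC = 1000/10 + 55 − 10·10 + 10^2 = $155. That is the break-even price.
For $30 ≤ P < $155 the firm produces at a loss; below $30 it shuts down.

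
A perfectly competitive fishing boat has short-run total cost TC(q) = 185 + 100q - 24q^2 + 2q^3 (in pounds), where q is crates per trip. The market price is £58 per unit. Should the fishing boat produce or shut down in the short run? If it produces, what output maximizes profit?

From TC, MC = TC'(q) = 100 - 48q + 6q^2 and AVC = VC/q = 100 - 24q + 2q^2.
AVC hits its minimum where MC = AVC, at q = 6, giving min AVC = 100 - 24·6 + 2·6^2 = £28.
P = £58 exceeds min AVC = £28, so the firm stays open.
Solving P = MC: 42 - 48q + 6q^2 = 0 ⇒ q = 1 or 7. On the upward-sloping branch, q* = 7.
Check: AVC at q = 7 is £30 ≤ P, so revenue covers variable cost.
Profit = P·q − TC = 58·7 − 395 = £11.

Produce at q = 7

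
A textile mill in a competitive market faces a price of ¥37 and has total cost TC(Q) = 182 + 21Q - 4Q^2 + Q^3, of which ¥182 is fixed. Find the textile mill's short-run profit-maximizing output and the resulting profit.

Profit = -¥118 at Q = 4

AVC = 21 - 4Q + Q^2 has its minimum ¥17 at Q = 2; price ¥37 clears that bar, so the firm operates.
MC = 21 - 8Q + 3Q^2. Setting P = MC and taking the root on the rising branch gives Q* = 4.
TR = 37·4 = 148. TC = 182 + 84 = 266. Profit = 148 − 266 = -¥118.
By producing, the firm covers all variable cost plus ¥64 of fixed cost; shutting down would lose the full ¥182.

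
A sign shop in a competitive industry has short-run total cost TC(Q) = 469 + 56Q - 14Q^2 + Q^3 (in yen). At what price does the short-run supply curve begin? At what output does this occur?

The firm shuts down when price falls below the minimum of average variable cost. AVC = VC/Q = 56 - 14Q + Q^2.
At the minimum of AVC, MC = AVC. MC = 56 - 28Q + 3Q^2; setting MC = AVC gives 2Q^2 - 14Q = 0, so Q = 7. min AVC = 7.
For P < ¥7 the firm produces nothing.

¥7 per unit, at Q = 7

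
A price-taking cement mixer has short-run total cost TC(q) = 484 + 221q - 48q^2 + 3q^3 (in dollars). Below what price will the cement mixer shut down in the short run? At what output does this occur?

$29 per unit, at q = 8

The firm shuts down when price falls below the minimum of average variable cost. AVC = VC/q = 221 - 48q + 3q^2.
At the minimum of AVC, MC = AVC. MC = 221 - 96q + 9q^2; setting MC = AVC gives 6q^2 - 48q = 0, so q = 8. min AVC = 29.
The firm shuts down for any P below $29.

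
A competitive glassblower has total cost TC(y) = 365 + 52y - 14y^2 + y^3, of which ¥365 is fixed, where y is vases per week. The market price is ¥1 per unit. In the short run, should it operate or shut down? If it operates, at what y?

From TC, MC = TC'(y) = 52 - 28y + 3y^2 and AVC = VC/y = 52 - 14y + y^2.
The AVC parabola has its vertex at y = 14/2 = 7, where AVC = 52 - 14·7 + 7^2 = ¥3.
With P < min AVC (¥1 < ¥3), every unit sold adds to the loss.
Best response: produce nothing and absorb the ¥365 fixed cost.

Shut down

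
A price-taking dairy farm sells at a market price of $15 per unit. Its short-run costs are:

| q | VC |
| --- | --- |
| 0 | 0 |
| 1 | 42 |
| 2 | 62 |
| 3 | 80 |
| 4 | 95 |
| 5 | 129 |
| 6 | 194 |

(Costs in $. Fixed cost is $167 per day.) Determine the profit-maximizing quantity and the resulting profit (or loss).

Profit at each row (π = 15q − TC): q=0: -167; q=1: -194; q=2: -199; q=3: -202; q=4: -202; q=5: -221; q=6: -271.
Profit is highest at q = 0. Equivalently, the lowest AVC in the table is 95/4 ≈ $23.75 at q = 4, and P = $15 falls below it — price never covers variable cost, so the firm shuts down and loses only its fixed cost.

q = 0 (shut down); profit = -$167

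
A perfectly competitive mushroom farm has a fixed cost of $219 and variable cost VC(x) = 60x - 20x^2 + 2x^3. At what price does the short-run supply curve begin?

Short-run supply begins at min AVC. From VC = 60x - 20x^2 + 2x^3, AVC = 60 - 20x + 2x^2.
At the minimum of AVC, MC = AVC. MC = 60 - 40x + 6x^2; setting MC = AVC gives 4x^2 - 20x = 0, so x = 5. min AVC = 10.
So the shutdown price is $10.

$10 per unit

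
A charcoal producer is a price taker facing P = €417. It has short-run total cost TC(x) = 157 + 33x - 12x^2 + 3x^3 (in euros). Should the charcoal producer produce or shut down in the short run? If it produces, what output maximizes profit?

Produce at x = 8

Variable cost is VC = 33x - 12x^2 + 3x^3, so AVC = VC/x = 33 - 12x + 3x^2 and MC = dTC/dx = 33 - 24x + 9x^2.
The AVC parabola has its vertex at x = 12/6 = 2, where AVC = 33 - 12·2 + 3·2^2 = €21.
Because €417 ≥ €21, revenue can cover variable cost; the firm operates.
Solving P = MC: -384 - 24x + 9x^2 = 0 ⇒ x = -16/3 or 8. On the upward-sloping branch, x* = 8.
Check: AVC at x = 8 is €129 ≤ P, so revenue covers variable cost.
Profit = P·x − TC = 417·8 − 1189 = €2147.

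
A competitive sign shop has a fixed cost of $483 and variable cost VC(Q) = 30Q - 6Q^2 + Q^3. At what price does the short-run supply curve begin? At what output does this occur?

$21 per unit, at Q = 3

The shutdown price is the minimum of AVC. VC = 30Q - 6Q^2 + Q^3, so AVC = 30 - 6Q + Q^2.
At the minimum of AVC, MC = AVC. MC = 30 - 12Q + 3Q^2; setting MC = AVC gives 2Q^2 - 6Q = 0, so Q = 3. min AVC = 21.
For P < $21 the firm produces nothing.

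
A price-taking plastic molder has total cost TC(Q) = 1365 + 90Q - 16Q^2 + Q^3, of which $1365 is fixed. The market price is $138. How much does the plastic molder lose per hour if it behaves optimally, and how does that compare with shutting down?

Profit = -$213 at Q = 12

AVC = 90 - 16Q + Q^2; min AVC = $26 at Q = 8. Since P = $138 ≥ min AVC, the firm produces.
With MC = 90 - 32Q + 3Q^2, P = MC on the upward-sloping part at Q* = 12.
TR = 138·12 = 1656. TC = 1365 + 504 = 1869. Profit = 1656 − 1869 = -$213.
By producing, the firm covers all variable cost plus $1152 of fixed cost; shutting down would lose the full $1365.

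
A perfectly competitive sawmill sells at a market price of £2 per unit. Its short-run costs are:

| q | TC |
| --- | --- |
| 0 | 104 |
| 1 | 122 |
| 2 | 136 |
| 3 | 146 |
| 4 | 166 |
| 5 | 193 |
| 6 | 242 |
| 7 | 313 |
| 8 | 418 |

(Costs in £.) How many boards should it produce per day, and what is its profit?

Tabulate TR − TC: q=0: -104; q=1: -120; q=2: -132; q=3: -140; q=4: -158; q=5: -183; q=6: -230; q=7: -299; q=8: -402.
Profit is highest at q = 0. Equivalently, the lowest AVC in the table is 42/3 ≈ £14 at q = 3, and P = £2 falls below it — price never covers variable cost, so the firm shuts down and loses only its fixed cost.

q = 0 (shut down); profit = -£104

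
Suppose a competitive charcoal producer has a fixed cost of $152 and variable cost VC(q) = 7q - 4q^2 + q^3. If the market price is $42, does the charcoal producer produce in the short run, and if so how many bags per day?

From TC, MC = TC'(q) = 7 - 8q + 3q^2 and AVC = VC/q = 7 - 4q + q^2.
AVC is minimized where dAVC/dq = -4 + 2q = 0, at q = 2; min AVC = 7 - 4·2 + 2^2 = $3.
Since P = $42 ≥ min AVC = $3, price covers variable cost and the firm should produce.
Set P = MC: 42 = 7 - 8q + 3q^2 → -35 - 8q + 3q^2 = 0. The roots are q = -7/3 and q = 5; the profit-maximizing output is on the rising part of MC, so q* = 5.
Check: AVC at q = 5 is $12 ≤ P, so revenue covers variable cost.
Profit = P·q − TC = 42·5 − 212 = -$2, a loss, but smaller than the $152 fixed cost the firm would lose by shutting down.

Produce at q = 5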